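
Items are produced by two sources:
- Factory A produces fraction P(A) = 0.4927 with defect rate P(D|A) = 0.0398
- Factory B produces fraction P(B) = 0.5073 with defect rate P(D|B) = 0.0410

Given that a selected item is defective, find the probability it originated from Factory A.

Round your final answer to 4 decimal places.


Let A = from Factory A, D = defective

Given:
- P(A) = 0.4927, P(B) = 0.5073
- P(D|A) = 0.0398, P(D|B) = 0.0410

Step 1: Find P(D)
P(D) = P(D|A)P(A) + P(D|B)P(B)
     = 0.0398 × 0.4927 + 0.0410 × 0.5073
     = 0.01960946 + 0.02079930
     = 0.04040876

Step 2: Apply Bayes' theorem
P(A|D) = P(D|A)P(A) / P(D)
       = 0.01960946 / 0.04040876
       = 0.4853


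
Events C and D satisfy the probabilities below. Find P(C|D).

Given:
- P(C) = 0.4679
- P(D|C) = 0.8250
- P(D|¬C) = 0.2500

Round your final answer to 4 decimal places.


Bayes' theorem: P(C|D) = P(D|C) × P(C) / P(D)

Step 1: Calculate P(D) using law of total probability
P(D) = P(D|C)P(C) + P(D|¬C)P(¬C)
     = 0.8250 × 0.4679 + 0.2500 × 0.5321
     = 0.38601750 + 0.13302500
     = 0.51904250

Step 2: Apply Bayes' theorem
P(C|D) = P(D|C) × P(C) / P(D)
       = 0.38601750 / 0.51904250
       = 0.7437


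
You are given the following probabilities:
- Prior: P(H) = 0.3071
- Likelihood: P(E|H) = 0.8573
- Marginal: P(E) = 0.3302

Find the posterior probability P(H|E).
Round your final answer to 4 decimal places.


Using Bayes' theorem:

P(H|E) = P(E|H) × P(H) / P(E)
       = 0.8573 × 0.3071 / 0.3302
       = 0.26327683 / 0.3302
       = 0.7973

The evidence strengthens our belief in H.
Prior: 0.3071 → Posterior: 0.7973


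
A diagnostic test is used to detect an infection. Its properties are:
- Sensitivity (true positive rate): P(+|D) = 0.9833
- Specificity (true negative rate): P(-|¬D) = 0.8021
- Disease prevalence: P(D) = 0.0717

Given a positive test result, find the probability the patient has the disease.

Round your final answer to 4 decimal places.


Let D = has disease, + = positive test

Given:
- P(D) = 0.0717 (prevalence)
- P(+|D) = 0.9833 (sensitivity)
- P(-|¬D) = 0.8021 (specificity)
- P(+|¬D) = 0.1979 (false positive rate = 1 - specificity)

Step 1: Find P(+)
P(+) = P(+|D)P(D) + P(+|¬D)P(¬D)
     = 0.9833 × 0.0717 + 0.1979 × 0.9283
     = 0.07050261 + 0.18371057
     = 0.25421318

Step 2: Apply Bayes' theorem for P(D|+)
P(D|+) = P(+|D)P(D) / P(+)
       = 0.07050261 / 0.25421318
       = 0.2773


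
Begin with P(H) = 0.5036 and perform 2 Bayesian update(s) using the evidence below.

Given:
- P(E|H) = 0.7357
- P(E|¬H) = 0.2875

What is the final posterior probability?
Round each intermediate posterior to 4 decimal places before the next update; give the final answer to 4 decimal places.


Sequential Bayesian updating:

Initial prior: P(H) = 0.5036

Update 1:
  P(E) = 0.7357 × 0.5036 + 0.2875 × 0.4964 = 0.37049852 + 0.14271500 = 0.51321352
  P(H|E) = 0.37049852 / 0.51321352 = 0.7219

Update 2:
  P(E) = 0.7357 × 0.7219 + 0.2875 × 0.2781 = 0.53110183 + 0.07995375 = 0.61105558
  P(H|E) = 0.53110183 / 0.61105558 = 0.8692

Final posterior: 0.8692


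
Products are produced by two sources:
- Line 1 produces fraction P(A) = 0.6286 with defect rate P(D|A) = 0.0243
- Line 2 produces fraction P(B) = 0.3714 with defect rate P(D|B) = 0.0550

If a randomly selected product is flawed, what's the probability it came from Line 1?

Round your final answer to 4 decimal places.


Let A = from Line 1, D = flawed

Given:
- P(A) = 0.6286, P(B) = 0.3714
- P(D|A) = 0.0243, P(D|B) = 0.0550

Step 1: Find P(D)
P(D) = P(D|A)P(A) + P(D|B)P(B)
     = 0.0243 × 0.6286 + 0.0550 × 0.3714
     = 0.01527498 + 0.02042700
     = 0.03570198

Step 2: Apply Bayes' theorem
P(A|D) = P(D|A)P(A) / P(D)
       = 0.01527498 / 0.03570198
       = 0.4278


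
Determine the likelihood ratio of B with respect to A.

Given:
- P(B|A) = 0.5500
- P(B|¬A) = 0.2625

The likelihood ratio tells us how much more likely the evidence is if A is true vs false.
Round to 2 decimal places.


Likelihood Ratio (LR) = P(B|A) / P(B|¬A)

LR = 0.5500 / 0.2625
   = 2.10

The evidence is 2.10 times more likely if A is true than if A is false.
LR > 1, so observing B raises the odds in favor of A.


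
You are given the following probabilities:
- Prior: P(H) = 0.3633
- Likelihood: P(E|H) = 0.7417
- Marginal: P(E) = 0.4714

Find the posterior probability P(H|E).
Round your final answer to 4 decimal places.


Using Bayes' theorem:

P(H|E) = P(E|H) × P(H) / P(E)
       = 0.7417 × 0.3633 / 0.4714
       = 0.26945961 / 0.4714
       = 0.5716

The evidence strengthens our belief in H.
Prior: 0.3633 → Posterior: 0.5716


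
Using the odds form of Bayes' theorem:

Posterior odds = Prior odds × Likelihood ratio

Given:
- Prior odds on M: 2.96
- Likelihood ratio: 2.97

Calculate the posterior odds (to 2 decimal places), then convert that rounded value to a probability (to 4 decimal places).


Step 1: Calculate posterior odds
Posterior odds = Prior odds × LR
               = 2.96 × 2.97
               = 8.79

Step 2: Convert to probability
P(M|E) = Posterior odds / (1 + Posterior odds)
       = 8.79 / (1 + 8.79)
       = 8.79 / 9.79
       = 0.8979

The evidence increased P(M) from 0.7475 to 0.8979.


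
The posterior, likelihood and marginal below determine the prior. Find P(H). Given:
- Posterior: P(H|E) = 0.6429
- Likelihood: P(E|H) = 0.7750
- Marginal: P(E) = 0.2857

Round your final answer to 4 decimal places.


From Bayes' theorem: P(H|E) = P(E|H) × P(H) / P(E)

Rearranging for P(H):
P(H) = P(H|E) × P(E) / P(E|H)
     = 0.6429 × 0.2857 / 0.7750
     = 0.18367653 / 0.7750
     = 0.2370


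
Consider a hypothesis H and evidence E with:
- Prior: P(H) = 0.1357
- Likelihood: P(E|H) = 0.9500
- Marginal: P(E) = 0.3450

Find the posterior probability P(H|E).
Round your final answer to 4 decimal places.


Using Bayes' theorem:

P(H|E) = P(E|H) × P(H) / P(E)
       = 0.9500 × 0.1357 / 0.3450
       = 0.12891500 / 0.3450
       = 0.3737

The evidence strengthens our belief in H.
Prior: 0.1357 → Posterior: 0.3737


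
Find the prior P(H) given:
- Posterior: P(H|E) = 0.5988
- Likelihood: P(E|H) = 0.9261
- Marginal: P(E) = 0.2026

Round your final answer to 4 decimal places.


From Bayes' theorem: P(H|E) = P(E|H) × P(H) / P(E)

Rearranging for P(H):
P(H) = P(H|E) × P(E) / P(E|H)
     = 0.5988 × 0.2026 / 0.9261
     = 0.12131688 / 0.9261
     = 0.1310


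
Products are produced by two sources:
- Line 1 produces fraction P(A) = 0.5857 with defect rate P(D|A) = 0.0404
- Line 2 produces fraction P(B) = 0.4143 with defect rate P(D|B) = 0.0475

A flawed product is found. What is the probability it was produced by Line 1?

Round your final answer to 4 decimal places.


Let A = from Line 1, D = flawed

Given:
- P(A) = 0.5857, P(B) = 0.4143
- P(D|A) = 0.0404, P(D|B) = 0.0475

Step 1: Find P(D)
P(D) = P(D|A)P(A) + P(D|B)P(B)
     = 0.0404 × 0.5857 + 0.0475 × 0.4143
     = 0.02366228 + 0.01967925
     = 0.04334153

Step 2: Apply Bayes' theorem
P(A|D) = P(D|A)P(A) / P(D)
       = 0.02366228 / 0.04334153
       = 0.5459


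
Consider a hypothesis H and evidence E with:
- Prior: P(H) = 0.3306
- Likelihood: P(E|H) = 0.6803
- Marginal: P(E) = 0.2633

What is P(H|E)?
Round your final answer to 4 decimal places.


Using Bayes' theorem:

P(H|E) = P(E|H) × P(H) / P(E)
       = 0.6803 × 0.3306 / 0.2633
       = 0.22490718 / 0.2633
       = 0.8542

The evidence strengthens our belief in H.
Prior: 0.3306 → Posterior: 0.8542


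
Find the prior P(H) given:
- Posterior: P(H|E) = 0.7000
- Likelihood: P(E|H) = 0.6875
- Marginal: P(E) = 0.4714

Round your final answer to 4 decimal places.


From Bayes' theorem: P(H|E) = P(E|H) × P(H) / P(E)

Rearranging for P(H):
P(H) = P(H|E) × P(E) / P(E|H)
     = 0.7000 × 0.4714 / 0.6875
     = 0.32998000 / 0.6875
     = 0.4800


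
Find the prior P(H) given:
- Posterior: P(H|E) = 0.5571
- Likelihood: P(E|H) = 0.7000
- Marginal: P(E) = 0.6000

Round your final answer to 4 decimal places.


From Bayes' theorem: P(H|E) = P(E|H) × P(H) / P(E)

Rearranging for P(H):
P(H) = P(H|E) × P(E) / P(E|H)
     = 0.5571 × 0.6000 / 0.7000
     = 0.33426000 / 0.7000
     = 0.4775


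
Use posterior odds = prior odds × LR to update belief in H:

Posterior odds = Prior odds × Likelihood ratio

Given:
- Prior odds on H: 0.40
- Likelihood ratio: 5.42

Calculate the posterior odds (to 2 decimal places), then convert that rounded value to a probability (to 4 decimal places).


Step 1: Calculate posterior odds
Posterior odds = Prior odds × LR
               = 0.40 × 5.42
               = 2.17

Step 2: Convert to probability
P(H|E) = Posterior odds / (1 + Posterior odds)
       = 2.17 / (1 + 2.17)
       = 2.17 / 3.17
       = 0.6845

The evidence increased P(H) from 0.2857 to 0.6845.


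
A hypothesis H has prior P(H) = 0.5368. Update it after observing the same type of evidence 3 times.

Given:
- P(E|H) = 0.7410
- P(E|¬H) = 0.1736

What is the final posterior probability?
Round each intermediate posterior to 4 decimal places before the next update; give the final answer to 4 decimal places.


Sequential Bayesian updating:

Initial prior: P(H) = 0.5368

Update 1:
  P(E) = 0.7410 × 0.5368 + 0.1736 × 0.4632 = 0.39776880 + 0.08041152 = 0.47818032
  P(H|E) = 0.39776880 / 0.47818032 = 0.8318

Update 2:
  P(E) = 0.7410 × 0.8318 + 0.1736 × 0.1682 = 0.61636380 + 0.02919952 = 0.64556332
  P(H|E) = 0.61636380 / 0.64556332 = 0.9548

Update 3:
  P(E) = 0.7410 × 0.9548 + 0.1736 × 0.0452 = 0.70750680 + 0.00784672 = 0.71535352
  P(H|E) = 0.70750680 / 0.71535352 = 0.9890

Final posterior: 0.9890


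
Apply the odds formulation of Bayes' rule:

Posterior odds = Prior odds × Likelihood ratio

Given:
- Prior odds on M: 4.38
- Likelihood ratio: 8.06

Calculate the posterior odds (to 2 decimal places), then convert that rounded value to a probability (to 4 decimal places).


Step 1: Calculate posterior odds
Posterior odds = Prior odds × LR
               = 4.38 × 8.06
               = 35.30

Step 2: Convert to probability
P(M|E) = Posterior odds / (1 + Posterior odds)
       = 35.30 / (1 + 35.30)
       = 35.30 / 36.30
       = 0.9725

The evidence increased P(M) from 0.8141 to 0.9725.


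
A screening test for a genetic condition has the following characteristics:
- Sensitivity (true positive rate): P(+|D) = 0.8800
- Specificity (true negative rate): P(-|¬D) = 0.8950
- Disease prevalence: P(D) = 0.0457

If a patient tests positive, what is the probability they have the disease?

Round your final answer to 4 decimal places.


Let D = has disease, + = positive test

Given:
- P(D) = 0.0457 (prevalence)
- P(+|D) = 0.8800 (sensitivity)
- P(-|¬D) = 0.8950 (specificity)
- P(+|¬D) = 0.1050 (false positive rate = 1 - specificity)

Step 1: Find P(+)
P(+) = P(+|D)P(D) + P(+|¬D)P(¬D)
     = 0.8800 × 0.0457 + 0.1050 × 0.9543
     = 0.04021600 + 0.10020150
     = 0.14041750

Step 2: Apply Bayes' theorem for P(D|+)
P(D|+) = P(+|D)P(D) / P(+)
       = 0.04021600 / 0.14041750
       = 0.2864


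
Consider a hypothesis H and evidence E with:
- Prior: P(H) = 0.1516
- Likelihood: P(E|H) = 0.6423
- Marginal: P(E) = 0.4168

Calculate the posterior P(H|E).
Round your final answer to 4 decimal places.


Using Bayes' theorem:

P(H|E) = P(E|H) × P(H) / P(E)
       = 0.6423 × 0.1516 / 0.4168
       = 0.09737268 / 0.4168
       = 0.2336

The evidence strengthens our belief in H.
Prior: 0.1516 → Posterior: 0.2336


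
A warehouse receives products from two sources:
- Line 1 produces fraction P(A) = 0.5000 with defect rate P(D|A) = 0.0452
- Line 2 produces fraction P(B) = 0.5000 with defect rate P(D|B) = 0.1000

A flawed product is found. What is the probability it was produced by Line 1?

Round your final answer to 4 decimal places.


Let A = from Line 1, D = flawed

Given:
- P(A) = 0.5000, P(B) = 0.5000
- P(D|A) = 0.0452, P(D|B) = 0.1000

Step 1: Find P(D)
P(D) = P(D|A)P(A) + P(D|B)P(B)
     = 0.0452 × 0.5000 + 0.1000 × 0.5000
     = 0.02260000 + 0.05000000
     = 0.07260000

Step 2: Apply Bayes' theorem
P(A|D) = P(D|A)P(A) / P(D)
       = 0.02260000 / 0.07260000
       = 0.3113


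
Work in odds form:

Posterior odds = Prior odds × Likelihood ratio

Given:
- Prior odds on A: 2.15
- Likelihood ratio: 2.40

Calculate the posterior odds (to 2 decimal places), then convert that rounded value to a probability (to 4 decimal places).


Step 1: Calculate posterior odds
Posterior odds = Prior odds × LR
               = 2.15 × 2.40
               = 5.16

Step 2: Convert to probability
P(A|E) = Posterior odds / (1 + Posterior odds)
       = 5.16 / (1 + 5.16)
       = 5.16 / 6.16
       = 0.8377

The evidence increased P(A) from 0.6825 to 0.8377.


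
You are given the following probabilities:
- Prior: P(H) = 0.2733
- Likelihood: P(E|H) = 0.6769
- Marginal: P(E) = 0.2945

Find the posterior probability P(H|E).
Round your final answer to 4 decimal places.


Using Bayes' theorem:

P(H|E) = P(E|H) × P(H) / P(E)
       = 0.6769 × 0.2733 / 0.2945
       = 0.18499677 / 0.2945
       = 0.6282

The evidence strengthens our belief in H.
Prior: 0.2733 → Posterior: 0.6282


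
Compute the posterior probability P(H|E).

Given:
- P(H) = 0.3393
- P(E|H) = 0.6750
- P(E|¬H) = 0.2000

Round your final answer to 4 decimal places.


Bayes' theorem: P(H|E) = P(E|H) × P(H) / P(E)

Step 1: Calculate P(E) using law of total probability
P(E) = P(E|H)P(H) + P(E|¬H)P(¬H)
     = 0.6750 × 0.3393 + 0.2000 × 0.6607
     = 0.22902750 + 0.13214000
     = 0.36116750

Step 2: Apply Bayes' theorem
P(H|E) = P(E|H) × P(H) / P(E)
       = 0.22902750 / 0.36116750
       = 0.6341


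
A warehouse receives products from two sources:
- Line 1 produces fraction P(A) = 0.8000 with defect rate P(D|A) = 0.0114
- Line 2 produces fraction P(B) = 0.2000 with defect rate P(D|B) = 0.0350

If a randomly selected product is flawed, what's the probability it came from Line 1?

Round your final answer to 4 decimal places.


Let A = from Line 1, D = flawed

Given:
- P(A) = 0.8000, P(B) = 0.2000
- P(D|A) = 0.0114, P(D|B) = 0.0350

Step 1: Find P(D)
P(D) = P(D|A)P(A) + P(D|B)P(B)
     = 0.0114 × 0.8000 + 0.0350 × 0.2000
     = 0.00912000 + 0.00700000
     = 0.01612000

Step 2: Apply Bayes' theorem
P(A|D) = P(D|A)P(A) / P(D)
       = 0.00912000 / 0.01612000
       = 0.5658


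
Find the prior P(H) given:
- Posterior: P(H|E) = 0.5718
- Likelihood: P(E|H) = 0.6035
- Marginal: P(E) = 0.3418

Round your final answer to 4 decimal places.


From Bayes' theorem: P(H|E) = P(E|H) × P(H) / P(E)

Rearranging for P(H):
P(H) = P(H|E) × P(E) / P(E|H)
     = 0.5718 × 0.3418 / 0.6035
     = 0.19544124 / 0.6035
     = 0.3238


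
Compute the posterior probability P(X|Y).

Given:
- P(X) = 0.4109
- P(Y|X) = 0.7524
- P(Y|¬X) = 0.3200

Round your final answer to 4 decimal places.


Bayes' theorem: P(X|Y) = P(Y|X) × P(X) / P(Y)

Step 1: Calculate P(Y) using law of total probability
P(Y) = P(Y|X)P(X) + P(Y|¬X)P(¬X)
     = 0.7524 × 0.4109 + 0.3200 × 0.5891
     = 0.30916116 + 0.18851200
     = 0.49767316

Step 2: Apply Bayes' theorem
P(X|Y) = P(Y|X) × P(X) / P(Y)
       = 0.30916116 / 0.49767316
       = 0.6212


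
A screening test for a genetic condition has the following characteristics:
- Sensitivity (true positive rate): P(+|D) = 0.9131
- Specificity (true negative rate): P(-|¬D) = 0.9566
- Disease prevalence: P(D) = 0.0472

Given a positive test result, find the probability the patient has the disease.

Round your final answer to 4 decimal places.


Let D = has disease, + = positive test

Given:
- P(D) = 0.0472 (prevalence)
- P(+|D) = 0.9131 (sensitivity)
- P(-|¬D) = 0.9566 (specificity)
- P(+|¬D) = 0.0434 (false positive rate = 1 - specificity)

Step 1: Find P(+)
P(+) = P(+|D)P(D) + P(+|¬D)P(¬D)
     = 0.9131 × 0.0472 + 0.0434 × 0.9528
     = 0.04309832 + 0.04135152
     = 0.08444984

Step 2: Apply Bayes' theorem for P(D|+)
P(D|+) = P(+|D)P(D) / P(+)
       = 0.04309832 / 0.08444984
       = 0.5103


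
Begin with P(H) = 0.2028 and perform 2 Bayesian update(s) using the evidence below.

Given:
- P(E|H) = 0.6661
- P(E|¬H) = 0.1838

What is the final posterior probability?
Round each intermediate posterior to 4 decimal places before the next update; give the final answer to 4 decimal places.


Sequential Bayesian updating:

Initial prior: P(H) = 0.2028

Update 1:
  P(E) = 0.6661 × 0.2028 + 0.1838 × 0.7972 = 0.13508508 + 0.14652536 = 0.28161044
  P(H|E) = 0.13508508 / 0.28161044 = 0.4797

Update 2:
  P(E) = 0.6661 × 0.4797 + 0.1838 × 0.5203 = 0.31952817 + 0.09563114 = 0.41515931
  P(H|E) = 0.31952817 / 0.41515931 = 0.7697

Final posterior: 0.7697


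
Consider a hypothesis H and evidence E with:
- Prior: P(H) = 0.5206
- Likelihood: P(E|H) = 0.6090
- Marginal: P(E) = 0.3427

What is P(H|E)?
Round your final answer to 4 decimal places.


Using Bayes' theorem:

P(H|E) = P(E|H) × P(H) / P(E)
       = 0.6090 × 0.5206 / 0.3427
       = 0.31704540 / 0.3427
       = 0.9251

The evidence strengthens our belief in H.
Prior: 0.5206 → Posterior: 0.9251


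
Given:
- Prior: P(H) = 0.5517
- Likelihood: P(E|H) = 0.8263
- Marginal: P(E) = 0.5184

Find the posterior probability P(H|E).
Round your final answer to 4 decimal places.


Using Bayes' theorem:

P(H|E) = P(E|H) × P(H) / P(E)
       = 0.8263 × 0.5517 / 0.5184
       = 0.45586971 / 0.5184
       = 0.8794

The evidence strengthens our belief in H.
Prior: 0.5517 → Posterior: 0.8794


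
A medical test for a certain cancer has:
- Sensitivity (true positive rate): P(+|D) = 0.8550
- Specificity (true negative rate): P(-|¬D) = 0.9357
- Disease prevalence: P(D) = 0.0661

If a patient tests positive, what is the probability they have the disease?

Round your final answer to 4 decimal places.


Let D = has disease, + = positive test

Given:
- P(D) = 0.0661 (prevalence)
- P(+|D) = 0.8550 (sensitivity)
- P(-|¬D) = 0.9357 (specificity)
- P(+|¬D) = 0.0643 (false positive rate = 1 - specificity)

Step 1: Find P(+)
P(+) = P(+|D)P(D) + P(+|¬D)P(¬D)
     = 0.8550 × 0.0661 + 0.0643 × 0.9339
     = 0.05651550 + 0.06004977
     = 0.11656527

Step 2: Apply Bayes' theorem for P(D|+)
P(D|+) = P(+|D)P(D) / P(+)
       = 0.05651550 / 0.11656527
       = 0.4848


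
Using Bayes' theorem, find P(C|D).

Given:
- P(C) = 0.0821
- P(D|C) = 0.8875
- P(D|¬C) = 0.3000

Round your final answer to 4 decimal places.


Bayes' theorem: P(C|D) = P(D|C) × P(C) / P(D)

Step 1: Calculate P(D) using law of total probability
P(D) = P(D|C)P(C) + P(D|¬C)P(¬C)
     = 0.8875 × 0.0821 + 0.3000 × 0.9179
     = 0.07286375 + 0.27537000
     = 0.34823375

Step 2: Apply Bayes' theorem
P(C|D) = P(D|C) × P(C) / P(D)
       = 0.07286375 / 0.34823375
       = 0.2092


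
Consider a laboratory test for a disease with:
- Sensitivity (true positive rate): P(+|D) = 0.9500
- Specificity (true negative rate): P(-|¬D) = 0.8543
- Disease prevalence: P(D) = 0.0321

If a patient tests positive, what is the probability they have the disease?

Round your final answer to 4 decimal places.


Let D = has disease, + = positive test

Given:
- P(D) = 0.0321 (prevalence)
- P(+|D) = 0.9500 (sensitivity)
- P(-|¬D) = 0.8543 (specificity)
- P(+|¬D) = 0.1457 (false positive rate = 1 - specificity)

Step 1: Find P(+)
P(+) = P(+|D)P(D) + P(+|¬D)P(¬D)
     = 0.9500 × 0.0321 + 0.1457 × 0.9679
     = 0.03049500 + 0.14102303
     = 0.17151803

Step 2: Apply Bayes' theorem for P(D|+)
P(D|+) = P(+|D)P(D) / P(+)
       = 0.03049500 / 0.17151803
       = 0.1778


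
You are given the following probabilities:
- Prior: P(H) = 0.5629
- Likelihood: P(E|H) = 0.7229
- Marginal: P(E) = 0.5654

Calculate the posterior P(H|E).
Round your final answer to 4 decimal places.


Using Bayes' theorem:

P(H|E) = P(E|H) × P(H) / P(E)
       = 0.7229 × 0.5629 / 0.5654
       = 0.40692041 / 0.5654
       = 0.7197

The evidence strengthens our belief in H.
Prior: 0.5629 → Posterior: 0.7197


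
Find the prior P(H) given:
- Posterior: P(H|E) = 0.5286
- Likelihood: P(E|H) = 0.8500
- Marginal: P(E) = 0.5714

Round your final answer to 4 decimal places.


From Bayes' theorem: P(H|E) = P(E|H) × P(H) / P(E)

Rearranging for P(H):
P(H) = P(H|E) × P(E) / P(E|H)
     = 0.5286 × 0.5714 / 0.8500
     = 0.30204204 / 0.8500
     = 0.3553


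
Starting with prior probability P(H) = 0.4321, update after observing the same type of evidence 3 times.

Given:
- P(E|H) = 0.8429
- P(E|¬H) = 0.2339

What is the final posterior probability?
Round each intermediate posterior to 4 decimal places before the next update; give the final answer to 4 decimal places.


Sequential Bayesian updating:

Initial prior: P(H) = 0.4321

Update 1:
  P(E) = 0.8429 × 0.4321 + 0.2339 × 0.5679 = 0.36421709 + 0.13283181 = 0.49704890
  P(H|E) = 0.36421709 / 0.49704890 = 0.7328

Update 2:
  P(E) = 0.8429 × 0.7328 + 0.2339 × 0.2672 = 0.61767712 + 0.06249808 = 0.68017520
  P(H|E) = 0.61767712 / 0.68017520 = 0.9081

Update 3:
  P(E) = 0.8429 × 0.9081 + 0.2339 × 0.0919 = 0.76543749 + 0.02149541 = 0.78693290
  P(H|E) = 0.76543749 / 0.78693290 = 0.9727

Final posterior: 0.9727


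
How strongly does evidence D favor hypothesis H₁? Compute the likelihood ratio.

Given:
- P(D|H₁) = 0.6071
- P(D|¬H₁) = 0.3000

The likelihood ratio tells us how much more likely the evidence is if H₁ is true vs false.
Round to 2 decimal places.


Likelihood Ratio (LR) = P(D|H₁) / P(D|¬H₁)

LR = 0.6071 / 0.3000
   = 2.02

The evidence is 2.02 times more likely if H₁ is true than if H₁ is false.
Since LR > 1, the evidence supports H₁ over ¬H₁.


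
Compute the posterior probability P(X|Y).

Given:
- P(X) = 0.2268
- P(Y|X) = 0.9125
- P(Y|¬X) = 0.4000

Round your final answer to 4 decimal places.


Bayes' theorem: P(X|Y) = P(Y|X) × P(X) / P(Y)

Step 1: Calculate P(Y) using law of total probability
P(Y) = P(Y|X)P(X) + P(Y|¬X)P(¬X)
     = 0.9125 × 0.2268 + 0.4000 × 0.7732
     = 0.20695500 + 0.30928000
     = 0.51623500

Step 2: Apply Bayes' theorem
P(X|Y) = P(Y|X) × P(X) / P(Y)
       = 0.20695500 / 0.51623500
       = 0.4009


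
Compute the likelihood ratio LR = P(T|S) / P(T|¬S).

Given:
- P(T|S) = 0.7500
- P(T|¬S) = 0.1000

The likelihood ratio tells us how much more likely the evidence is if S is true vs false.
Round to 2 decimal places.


Likelihood Ratio (LR) = P(T|S) / P(T|¬S)

LR = 0.7500 / 0.1000
   = 7.50

The evidence is 7.50 times more likely if S is true than if S is false.
Since LR > 1, the evidence supports S over ¬S.


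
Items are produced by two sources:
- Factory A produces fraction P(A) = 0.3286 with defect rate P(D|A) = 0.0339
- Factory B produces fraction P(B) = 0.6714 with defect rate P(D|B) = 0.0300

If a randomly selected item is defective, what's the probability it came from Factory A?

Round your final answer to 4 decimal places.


Let A = from Factory A, D = defective

Given:
- P(A) = 0.3286, P(B) = 0.6714
- P(D|A) = 0.0339, P(D|B) = 0.0300

Step 1: Find P(D)
P(D) = P(D|A)P(A) + P(D|B)P(B)
     = 0.0339 × 0.3286 + 0.0300 × 0.6714
     = 0.01113954 + 0.02014200
     = 0.03128154

Step 2: Apply Bayes' theorem
P(A|D) = P(D|A)P(A) / P(D)
       = 0.01113954 / 0.03128154
       = 0.3561


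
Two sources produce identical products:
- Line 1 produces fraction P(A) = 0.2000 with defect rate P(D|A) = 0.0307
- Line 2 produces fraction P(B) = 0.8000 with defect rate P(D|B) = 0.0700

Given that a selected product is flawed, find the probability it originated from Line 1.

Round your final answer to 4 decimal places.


Let A = from Line 1, D = flawed

Given:
- P(A) = 0.2000, P(B) = 0.8000
- P(D|A) = 0.0307, P(D|B) = 0.0700

Step 1: Find P(D)
P(D) = P(D|A)P(A) + P(D|B)P(B)
     = 0.0307 × 0.2000 + 0.0700 × 0.8000
     = 0.00614000 + 0.05600000
     = 0.06214000

Step 2: Apply Bayes' theorem
P(A|D) = P(D|A)P(A) / P(D)
       = 0.00614000 / 0.06214000
       = 0.0988


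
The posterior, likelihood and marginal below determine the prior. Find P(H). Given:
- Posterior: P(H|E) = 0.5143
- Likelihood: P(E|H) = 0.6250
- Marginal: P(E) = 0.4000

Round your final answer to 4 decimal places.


From Bayes' theorem: P(H|E) = P(E|H) × P(H) / P(E)

Rearranging for P(H):
P(H) = P(H|E) × P(E) / P(E|H)
     = 0.5143 × 0.4000 / 0.6250
     = 0.20572000 / 0.6250
     = 0.3292


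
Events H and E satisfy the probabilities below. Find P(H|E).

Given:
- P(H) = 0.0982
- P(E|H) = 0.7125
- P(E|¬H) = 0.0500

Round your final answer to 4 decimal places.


Bayes' theorem: P(H|E) = P(E|H) × P(H) / P(E)

Step 1: Calculate P(E) using law of total probability
P(E) = P(E|H)P(H) + P(E|¬H)P(¬H)
     = 0.7125 × 0.0982 + 0.0500 × 0.9018
     = 0.06996750 + 0.04509000
     = 0.11505750

Step 2: Apply Bayes' theorem
P(H|E) = P(E|H) × P(H) / P(E)
       = 0.06996750 / 0.11505750
       = 0.6081


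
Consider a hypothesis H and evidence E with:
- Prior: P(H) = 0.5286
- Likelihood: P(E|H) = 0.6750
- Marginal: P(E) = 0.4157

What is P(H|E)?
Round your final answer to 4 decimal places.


Using Bayes' theorem:

P(H|E) = P(E|H) × P(H) / P(E)
       = 0.6750 × 0.5286 / 0.4157
       = 0.35680500 / 0.4157
       = 0.8583

The evidence strengthens our belief in H.
Prior: 0.5286 → Posterior: 0.8583


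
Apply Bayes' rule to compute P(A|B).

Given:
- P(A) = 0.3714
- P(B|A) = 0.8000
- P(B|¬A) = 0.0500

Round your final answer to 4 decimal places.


Bayes' theorem: P(A|B) = P(B|A) × P(A) / P(B)

Step 1: Calculate P(B) using law of total probability
P(B) = P(B|A)P(A) + P(B|¬A)P(¬A)
     = 0.8000 × 0.3714 + 0.0500 × 0.6286
     = 0.29712000 + 0.03143000
     = 0.32855000

Step 2: Apply Bayes' theorem
P(A|B) = P(B|A) × P(A) / P(B)
       = 0.29712000 / 0.32855000
       = 0.9043


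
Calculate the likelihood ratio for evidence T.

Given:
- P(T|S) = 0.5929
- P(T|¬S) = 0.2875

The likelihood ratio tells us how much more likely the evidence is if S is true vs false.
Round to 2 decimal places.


Likelihood Ratio (LR) = P(T|S) / P(T|¬S)

LR = 0.5929 / 0.2875
   = 2.06

The evidence is 2.06 times more likely if S is true than if S is false.
LR > 1, so observing T raises the odds in favor of S.


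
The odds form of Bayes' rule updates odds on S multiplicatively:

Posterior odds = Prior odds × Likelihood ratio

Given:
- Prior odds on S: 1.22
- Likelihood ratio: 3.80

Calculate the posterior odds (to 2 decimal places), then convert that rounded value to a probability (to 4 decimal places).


Step 1: Calculate posterior odds
Posterior odds = Prior odds × LR
               = 1.22 × 3.80
               = 4.64

Step 2: Convert to probability
P(S|E) = Posterior odds / (1 + Posterior odds)
       = 4.64 / (1 + 4.64)
       = 4.64 / 5.64
       = 0.8227

The evidence increased P(S) from 0.5495 to 0.8227.


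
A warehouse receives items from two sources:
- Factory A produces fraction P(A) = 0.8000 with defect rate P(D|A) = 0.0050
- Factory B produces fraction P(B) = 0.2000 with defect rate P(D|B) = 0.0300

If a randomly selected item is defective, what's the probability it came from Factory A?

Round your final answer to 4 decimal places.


Let A = from Factory A, D = defective

Given:
- P(A) = 0.8000, P(B) = 0.2000
- P(D|A) = 0.0050, P(D|B) = 0.0300

Step 1: Find P(D)
P(D) = P(D|A)P(A) + P(D|B)P(B)
     = 0.0050 × 0.8000 + 0.0300 × 0.2000
     = 0.00400000 + 0.00600000
     = 0.01000000

Step 2: Apply Bayes' theorem
P(A|D) = P(D|A)P(A) / P(D)
       = 0.00400000 / 0.01000000
       = 0.4000


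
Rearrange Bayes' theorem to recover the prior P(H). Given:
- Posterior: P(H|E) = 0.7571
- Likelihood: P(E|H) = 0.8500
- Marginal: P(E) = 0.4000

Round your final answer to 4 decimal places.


From Bayes' theorem: P(H|E) = P(E|H) × P(H) / P(E)

Rearranging for P(H):
P(H) = P(H|E) × P(E) / P(E|H)
     = 0.7571 × 0.4000 / 0.8500
     = 0.30284000 / 0.8500
     = 0.3563


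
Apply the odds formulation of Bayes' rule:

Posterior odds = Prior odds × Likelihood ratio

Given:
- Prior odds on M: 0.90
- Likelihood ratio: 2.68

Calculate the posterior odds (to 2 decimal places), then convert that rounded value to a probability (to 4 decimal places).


Step 1: Calculate posterior odds
Posterior odds = Prior odds × LR
               = 0.90 × 2.68
               = 2.41

Step 2: Convert to probability
P(M|E) = Posterior odds / (1 + Posterior odds)
       = 2.41 / (1 + 2.41)
       = 2.41 / 3.41
       = 0.7067

The evidence increased P(M) from 0.4737 to 0.7067.


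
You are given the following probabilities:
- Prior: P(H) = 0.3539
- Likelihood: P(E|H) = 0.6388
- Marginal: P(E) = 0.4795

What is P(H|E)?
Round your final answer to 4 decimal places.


Using Bayes' theorem:

P(H|E) = P(E|H) × P(H) / P(E)
       = 0.6388 × 0.3539 / 0.4795
       = 0.22607132 / 0.4795
       = 0.4715

The evidence strengthens our belief in H.
Prior: 0.3539 → Posterior: 0.4715


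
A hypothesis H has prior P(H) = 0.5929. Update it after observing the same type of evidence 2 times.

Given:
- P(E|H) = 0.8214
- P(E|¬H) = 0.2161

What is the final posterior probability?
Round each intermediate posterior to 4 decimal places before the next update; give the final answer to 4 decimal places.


Sequential Bayesian updating:

Initial prior: P(H) = 0.5929

Update 1:
  P(E) = 0.8214 × 0.5929 + 0.2161 × 0.4071 = 0.48700806 + 0.08797431 = 0.57498237
  P(H|E) = 0.48700806 / 0.57498237 = 0.8470

Update 2:
  P(E) = 0.8214 × 0.8470 + 0.2161 × 0.1530 = 0.69572580 + 0.03306330 = 0.72878910
  P(H|E) = 0.69572580 / 0.72878910 = 0.9546

Final posterior: 0.9546


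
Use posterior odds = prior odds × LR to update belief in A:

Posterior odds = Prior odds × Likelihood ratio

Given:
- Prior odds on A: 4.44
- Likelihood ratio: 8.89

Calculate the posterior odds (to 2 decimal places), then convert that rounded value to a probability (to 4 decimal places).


Step 1: Calculate posterior odds
Posterior odds = Prior odds × LR
               = 4.44 × 8.89
               = 39.47

Step 2: Convert to probability
P(A|E) = Posterior odds / (1 + Posterior odds)
       = 39.47 / (1 + 39.47)
       = 39.47 / 40.47
       = 0.9753

The evidence increased P(A) from 0.8162 to 0.9753.


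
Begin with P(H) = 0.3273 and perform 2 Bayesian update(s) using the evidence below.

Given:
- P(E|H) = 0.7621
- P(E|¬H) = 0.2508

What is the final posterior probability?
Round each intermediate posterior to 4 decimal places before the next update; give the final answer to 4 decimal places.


Sequential Bayesian updating:

Initial prior: P(H) = 0.3273

Update 1:
  P(E) = 0.7621 × 0.3273 + 0.2508 × 0.6727 = 0.24943533 + 0.16871316 = 0.41814849
  P(H|E) = 0.24943533 / 0.41814849 = 0.5965

Update 2:
  P(E) = 0.7621 × 0.5965 + 0.2508 × 0.4035 = 0.45459265 + 0.10119780 = 0.55579045
  P(H|E) = 0.45459265 / 0.55579045 = 0.8179

Final posterior: 0.8179


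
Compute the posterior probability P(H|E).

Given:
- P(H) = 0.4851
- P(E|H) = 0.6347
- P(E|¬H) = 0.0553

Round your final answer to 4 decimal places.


Bayes' theorem: P(H|E) = P(E|H) × P(H) / P(E)

Step 1: Calculate P(E) using law of total probability
P(E) = P(E|H)P(H) + P(E|¬H)P(¬H)
     = 0.6347 × 0.4851 + 0.0553 × 0.5149
     = 0.30789297 + 0.02847397
     = 0.33636694

Step 2: Apply Bayes' theorem
P(H|E) = P(E|H) × P(H) / P(E)
       = 0.30789297 / 0.33636694
       = 0.9153


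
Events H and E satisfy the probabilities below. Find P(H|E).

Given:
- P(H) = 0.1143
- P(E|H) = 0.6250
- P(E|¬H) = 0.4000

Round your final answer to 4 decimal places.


Bayes' theorem: P(H|E) = P(E|H) × P(H) / P(E)

Step 1: Calculate P(E) using law of total probability
P(E) = P(E|H)P(H) + P(E|¬H)P(¬H)
     = 0.6250 × 0.1143 + 0.4000 × 0.8857
     = 0.07143750 + 0.35428000
     = 0.42571750

Step 2: Apply Bayes' theorem
P(H|E) = P(E|H) × P(H) / P(E)
       = 0.07143750 / 0.42571750
       = 0.1678


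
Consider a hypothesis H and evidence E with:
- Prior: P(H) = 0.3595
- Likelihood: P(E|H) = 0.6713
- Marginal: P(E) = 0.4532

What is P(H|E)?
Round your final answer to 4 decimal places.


Using Bayes' theorem:

P(H|E) = P(E|H) × P(H) / P(E)
       = 0.6713 × 0.3595 / 0.4532
       = 0.24133235 / 0.4532
       = 0.5325

The evidence strengthens our belief in H.
Prior: 0.3595 → Posterior: 0.5325


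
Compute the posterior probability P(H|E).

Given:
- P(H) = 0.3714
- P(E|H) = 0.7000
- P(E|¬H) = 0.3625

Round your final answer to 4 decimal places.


Bayes' theorem: P(H|E) = P(E|H) × P(H) / P(E)

Step 1: Calculate P(E) using law of total probability
P(E) = P(E|H)P(H) + P(E|¬H)P(¬H)
     = 0.7000 × 0.3714 + 0.3625 × 0.6286
     = 0.25998000 + 0.22786750
     = 0.48784750

Step 2: Apply Bayes' theorem
P(H|E) = P(E|H) × P(H) / P(E)
       = 0.25998000 / 0.48784750
       = 0.5329


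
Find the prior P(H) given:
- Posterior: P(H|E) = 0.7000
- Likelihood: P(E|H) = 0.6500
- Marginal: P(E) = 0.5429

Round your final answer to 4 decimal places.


From Bayes' theorem: P(H|E) = P(E|H) × P(H) / P(E)

Rearranging for P(H):
P(H) = P(H|E) × P(E) / P(E|H)
     = 0.7000 × 0.5429 / 0.6500
     = 0.38003000 / 0.6500
     = 0.5847


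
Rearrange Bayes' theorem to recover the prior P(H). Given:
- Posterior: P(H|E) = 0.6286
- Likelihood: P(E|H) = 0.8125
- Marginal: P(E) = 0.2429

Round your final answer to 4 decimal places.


From Bayes' theorem: P(H|E) = P(E|H) × P(H) / P(E)

Rearranging for P(H):
P(H) = P(H|E) × P(E) / P(E|H)
     = 0.6286 × 0.2429 / 0.8125
     = 0.15268694 / 0.8125
     = 0.1879


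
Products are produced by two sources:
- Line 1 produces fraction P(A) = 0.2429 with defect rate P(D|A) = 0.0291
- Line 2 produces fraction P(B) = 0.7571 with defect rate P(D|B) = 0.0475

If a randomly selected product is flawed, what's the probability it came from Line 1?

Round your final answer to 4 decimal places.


Let A = from Line 1, D = flawed

Given:
- P(A) = 0.2429, P(B) = 0.7571
- P(D|A) = 0.0291, P(D|B) = 0.0475

Step 1: Find P(D)
P(D) = P(D|A)P(A) + P(D|B)P(B)
     = 0.0291 × 0.2429 + 0.0475 × 0.7571
     = 0.00706839 + 0.03596225
     = 0.04303064

Step 2: Apply Bayes' theorem
P(A|D) = P(D|A)P(A) / P(D)
       = 0.00706839 / 0.04303064
       = 0.1643


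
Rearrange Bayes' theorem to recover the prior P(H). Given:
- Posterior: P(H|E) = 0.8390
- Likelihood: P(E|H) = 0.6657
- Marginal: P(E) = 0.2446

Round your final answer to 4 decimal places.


From Bayes' theorem: P(H|E) = P(E|H) × P(H) / P(E)

Rearranging for P(H):
P(H) = P(H|E) × P(E) / P(E|H)
     = 0.8390 × 0.2446 / 0.6657
     = 0.20521940 / 0.6657
     = 0.3083


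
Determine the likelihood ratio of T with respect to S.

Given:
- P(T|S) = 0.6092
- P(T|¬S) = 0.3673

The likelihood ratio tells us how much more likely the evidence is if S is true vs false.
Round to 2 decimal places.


Likelihood Ratio (LR) = P(T|S) / P(T|¬S)

LR = 0.6092 / 0.3673
   = 1.66

The evidence is 1.66 times more likely if S is true than if S is false.
Because LR exceeds 1, T is evidence for S.


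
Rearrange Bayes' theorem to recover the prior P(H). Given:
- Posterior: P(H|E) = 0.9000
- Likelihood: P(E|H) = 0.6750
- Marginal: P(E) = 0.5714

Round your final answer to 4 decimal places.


From Bayes' theorem: P(H|E) = P(E|H) × P(H) / P(E)

Rearranging for P(H):
P(H) = P(H|E) × P(E) / P(E|H)
     = 0.9000 × 0.5714 / 0.6750
     = 0.51426000 / 0.6750
     = 0.7619


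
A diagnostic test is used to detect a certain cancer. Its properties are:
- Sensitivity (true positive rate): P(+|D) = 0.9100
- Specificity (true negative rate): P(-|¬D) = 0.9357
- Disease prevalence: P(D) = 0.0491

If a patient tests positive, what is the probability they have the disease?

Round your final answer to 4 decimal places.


Let D = has disease, + = positive test

Given:
- P(D) = 0.0491 (prevalence)
- P(+|D) = 0.9100 (sensitivity)
- P(-|¬D) = 0.9357 (specificity)
- P(+|¬D) = 0.0643 (false positive rate = 1 - specificity)

Step 1: Find P(+)
P(+) = P(+|D)P(D) + P(+|¬D)P(¬D)
     = 0.9100 × 0.0491 + 0.0643 × 0.9509
     = 0.04468100 + 0.06114287
     = 0.10582387

Step 2: Apply Bayes' theorem for P(D|+)
P(D|+) = P(+|D)P(D) / P(+)
       = 0.04468100 / 0.10582387
       = 0.4222


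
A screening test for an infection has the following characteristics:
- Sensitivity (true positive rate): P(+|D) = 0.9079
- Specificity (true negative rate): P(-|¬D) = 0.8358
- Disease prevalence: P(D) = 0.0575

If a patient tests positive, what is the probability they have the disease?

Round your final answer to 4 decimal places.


Let D = has disease, + = positive test

Given:
- P(D) = 0.0575 (prevalence)
- P(+|D) = 0.9079 (sensitivity)
- P(-|¬D) = 0.8358 (specificity)
- P(+|¬D) = 0.1642 (false positive rate = 1 - specificity)

Step 1: Find P(+)
P(+) = P(+|D)P(D) + P(+|¬D)P(¬D)
     = 0.9079 × 0.0575 + 0.1642 × 0.9425
     = 0.05220425 + 0.15475850
     = 0.20696275

Step 2: Apply Bayes' theorem for P(D|+)
P(D|+) = P(+|D)P(D) / P(+)
       = 0.05220425 / 0.20696275
       = 0.2522


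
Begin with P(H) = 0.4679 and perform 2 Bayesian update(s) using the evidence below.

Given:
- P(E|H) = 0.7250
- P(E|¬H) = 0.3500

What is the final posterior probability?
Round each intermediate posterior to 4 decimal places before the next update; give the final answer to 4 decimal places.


Sequential Bayesian updating:

Initial prior: P(H) = 0.4679

Update 1:
  P(E) = 0.7250 × 0.4679 + 0.3500 × 0.5321 = 0.33922750 + 0.18623500 = 0.52546250
  P(H|E) = 0.33922750 / 0.52546250 = 0.6456

Update 2:
  P(E) = 0.7250 × 0.6456 + 0.3500 × 0.3544 = 0.46806000 + 0.12404000 = 0.59210000
  P(H|E) = 0.46806000 / 0.59210000 = 0.7905

Final posterior: 0.7905


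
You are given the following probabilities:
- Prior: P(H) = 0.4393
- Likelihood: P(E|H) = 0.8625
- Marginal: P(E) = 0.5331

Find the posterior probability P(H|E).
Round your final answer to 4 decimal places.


Using Bayes' theorem:

P(H|E) = P(E|H) × P(H) / P(E)
       = 0.8625 × 0.4393 / 0.5331
       = 0.37889625 / 0.5331
       = 0.7107

The evidence strengthens our belief in H.
Prior: 0.4393 → Posterior: 0.7107


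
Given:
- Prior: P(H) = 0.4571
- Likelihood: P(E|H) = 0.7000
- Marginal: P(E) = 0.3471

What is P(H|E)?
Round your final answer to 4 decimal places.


Using Bayes' theorem:

P(H|E) = P(E|H) × P(H) / P(E)
       = 0.7000 × 0.4571 / 0.3471
       = 0.31997000 / 0.3471
       = 0.9218

The evidence strengthens our belief in H.
Prior: 0.4571 → Posterior: 0.9218


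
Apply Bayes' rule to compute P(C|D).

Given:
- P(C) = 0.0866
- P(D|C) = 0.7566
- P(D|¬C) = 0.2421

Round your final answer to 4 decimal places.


Bayes' theorem: P(C|D) = P(D|C) × P(C) / P(D)

Step 1: Calculate P(D) using law of total probability
P(D) = P(D|C)P(C) + P(D|¬C)P(¬C)
     = 0.7566 × 0.0866 + 0.2421 × 0.9134
     = 0.06552156 + 0.22113414
     = 0.28665570

Step 2: Apply Bayes' theorem
P(C|D) = P(D|C) × P(C) / P(D)
       = 0.06552156 / 0.28665570
       = 0.2286


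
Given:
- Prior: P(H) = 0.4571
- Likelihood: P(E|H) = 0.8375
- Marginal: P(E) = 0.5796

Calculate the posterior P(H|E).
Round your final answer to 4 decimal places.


Using Bayes' theorem:

P(H|E) = P(E|H) × P(H) / P(E)
       = 0.8375 × 0.4571 / 0.5796
       = 0.38282125 / 0.5796
       = 0.6605

The evidence strengthens our belief in H.
Prior: 0.4571 → Posterior: 0.6605


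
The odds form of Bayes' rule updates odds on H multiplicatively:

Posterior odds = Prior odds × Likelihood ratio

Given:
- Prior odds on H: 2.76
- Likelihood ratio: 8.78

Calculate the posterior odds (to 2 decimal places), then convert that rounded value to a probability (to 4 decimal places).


Step 1: Calculate posterior odds
Posterior odds = Prior odds × LR
               = 2.76 × 8.78
               = 24.23

Step 2: Convert to probability
P(H|E) = Posterior odds / (1 + Posterior odds)
       = 24.23 / (1 + 24.23)
       = 24.23 / 25.23
       = 0.9604

The evidence increased P(H) from 0.7340 to 0.9604.


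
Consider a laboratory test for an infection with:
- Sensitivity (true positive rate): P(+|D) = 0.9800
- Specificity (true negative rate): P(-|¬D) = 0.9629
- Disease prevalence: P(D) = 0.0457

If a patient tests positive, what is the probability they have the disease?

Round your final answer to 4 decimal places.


Let D = has disease, + = positive test

Given:
- P(D) = 0.0457 (prevalence)
- P(+|D) = 0.9800 (sensitivity)
- P(-|¬D) = 0.9629 (specificity)
- P(+|¬D) = 0.0371 (false positive rate = 1 - specificity)

Step 1: Find P(+)
P(+) = P(+|D)P(D) + P(+|¬D)P(¬D)
     = 0.9800 × 0.0457 + 0.0371 × 0.9543
     = 0.04478600 + 0.03540453
     = 0.08019053

Step 2: Apply Bayes' theorem for P(D|+)
P(D|+) = P(+|D)P(D) / P(+)
       = 0.04478600 / 0.08019053
       = 0.5585
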